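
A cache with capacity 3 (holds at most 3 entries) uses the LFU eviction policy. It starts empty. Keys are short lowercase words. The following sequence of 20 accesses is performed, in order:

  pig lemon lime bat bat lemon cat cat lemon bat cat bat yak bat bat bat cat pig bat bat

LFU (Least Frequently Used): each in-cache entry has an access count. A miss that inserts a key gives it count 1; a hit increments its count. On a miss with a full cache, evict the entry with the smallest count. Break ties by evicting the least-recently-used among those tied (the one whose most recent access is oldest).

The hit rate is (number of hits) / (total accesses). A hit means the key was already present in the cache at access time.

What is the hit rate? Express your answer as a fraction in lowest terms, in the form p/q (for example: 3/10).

LFU simulation (capacity=3):
  1. access pig: MISS. Cache: [pig(c=1)]
  2. access lemon: MISS. Cache: [pig(c=1) lemon(c=1)]
  3. access lime: MISS. Cache: [pig(c=1) lemon(c=1) lime(c=1)]
  4. access bat: MISS, evict pig(c=1). Cache: [lemon(c=1) lime(c=1) bat(c=1)]
  5. access bat: HIT, count now 2. Cache: [lemon(c=1) lime(c=1) bat(c=2)]
  6. access lemon: HIT, count now 2. Cache: [lime(c=1) bat(c=2) lemon(c=2)]
  7. access cat: MISS, evict lime(c=1). Cache: [cat(c=1) bat(c=2) lemon(c=2)]
  8. access cat: HIT, count now 2. Cache: [bat(c=2) lemon(c=2) cat(c=2)]
  9. access lemon: HIT, count now 3. Cache: [bat(c=2) cat(c=2) lemon(c=3)]
  10. access bat: HIT, count now 3. Cache: [cat(c=2) lemon(c=3) bat(c=3)]
  11. access cat: HIT, count now 3. Cache: [lemon(c=3) bat(c=3) cat(c=3)]
  12. access bat: HIT, count now 4. Cache: [lemon(c=3) cat(c=3) bat(c=4)]
  13. access yak: MISS, evict lemon(c=3). Cache: [yak(c=1) cat(c=3) bat(c=4)]
  14. access bat: HIT, count now 5. Cache: [yak(c=1) cat(c=3) bat(c=5)]
  15. access bat: HIT, count now 6. Cache: [yak(c=1) cat(c=3) bat(c=6)]
  16. access bat: HIT, count now 7. Cache: [yak(c=1) cat(c=3) bat(c=7)]
  17. access cat: HIT, count now 4. Cache: [yak(c=1) cat(c=4) bat(c=7)]
  18. access pig: MISS, evict yak(c=1). Cache: [pig(c=1) cat(c=4) bat(c=7)]
  19. access bat: HIT, count now 8. Cache: [pig(c=1) cat(c=4) bat(c=8)]
  20. access bat: HIT, count now 9. Cache: [pig(c=1) cat(c=4) bat(c=9)]
Total: 13 hits, 7 misses, 4 evictions

Hit rate = 13/20

Answer: 13/20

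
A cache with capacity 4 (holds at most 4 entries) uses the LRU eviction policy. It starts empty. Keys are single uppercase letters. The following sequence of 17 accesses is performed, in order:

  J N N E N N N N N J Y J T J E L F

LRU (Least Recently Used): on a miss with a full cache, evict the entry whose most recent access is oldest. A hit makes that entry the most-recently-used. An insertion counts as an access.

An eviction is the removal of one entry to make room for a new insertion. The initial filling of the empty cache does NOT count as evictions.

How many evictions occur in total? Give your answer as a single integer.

Answer: 4

Derivation:
LRU simulation (capacity=4):
  1. access J: MISS. Cache (LRU->MRU): [J]
  2. access N: MISS. Cache (LRU->MRU): [J N]
  3. access N: HIT. Cache (LRU->MRU): [J N]
  4. access E: MISS. Cache (LRU->MRU): [J N E]
  5. access N: HIT. Cache (LRU->MRU): [J E N]
  6. access N: HIT. Cache (LRU->MRU): [J E N]
  7. access N: HIT. Cache (LRU->MRU): [J E N]
  8. access N: HIT. Cache (LRU->MRU): [J E N]
  9. access N: HIT. Cache (LRU->MRU): [J E N]
  10. access J: HIT. Cache (LRU->MRU): [E N J]
  11. access Y: MISS. Cache (LRU->MRU): [E N J Y]
  12. access J: HIT. Cache (LRU->MRU): [E N Y J]
  13. access T: MISS, evict E. Cache (LRU->MRU): [N Y J T]
  14. access J: HIT. Cache (LRU->MRU): [N Y T J]
  15. access E: MISS, evict N. Cache (LRU->MRU): [Y T J E]
  16. access L: MISS, evict Y. Cache (LRU->MRU): [T J E L]
  17. access F: MISS, evict T. Cache (LRU->MRU): [J E L F]
Total: 9 hits, 8 misses, 4 evictions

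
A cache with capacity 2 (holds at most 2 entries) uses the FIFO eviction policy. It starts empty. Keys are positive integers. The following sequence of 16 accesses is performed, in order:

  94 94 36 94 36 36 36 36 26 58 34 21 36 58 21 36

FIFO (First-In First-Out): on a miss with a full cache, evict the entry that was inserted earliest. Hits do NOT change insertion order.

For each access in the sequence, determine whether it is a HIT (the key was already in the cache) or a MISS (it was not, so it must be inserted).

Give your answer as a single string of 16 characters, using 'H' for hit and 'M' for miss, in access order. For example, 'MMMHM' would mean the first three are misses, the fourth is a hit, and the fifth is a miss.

Answer: MHMHHHHHMMMMMMMM

Derivation:
FIFO simulation (capacity=2):
  1. access 94: MISS. Cache (old->new): [94]
  2. access 94: HIT. Cache (old->new): [94]
  3. access 36: MISS. Cache (old->new): [94 36]
  4. access 94: HIT. Cache (old->new): [94 36]
  5. access 36: HIT. Cache (old->new): [94 36]
  6. access 36: HIT. Cache (old->new): [94 36]
  7. access 36: HIT. Cache (old->new): [94 36]
  8. access 36: HIT. Cache (old->new): [94 36]
  9. access 26: MISS, evict 94. Cache (old->new): [36 26]
  10. access 58: MISS, evict 36. Cache (old->new): [26 58]
  11. access 34: MISS, evict 26. Cache (old->new): [58 34]
  12. access 21: MISS, evict 58. Cache (old->new): [34 21]
  13. access 36: MISS, evict 34. Cache (old->new): [21 36]
  14. access 58: MISS, evict 21. Cache (old->new): [36 58]
  15. access 21: MISS, evict 36. Cache (old->new): [58 21]
  16. access 36: MISS, evict 58. Cache (old->new): [21 36]
Total: 6 hits, 10 misses, 8 evictions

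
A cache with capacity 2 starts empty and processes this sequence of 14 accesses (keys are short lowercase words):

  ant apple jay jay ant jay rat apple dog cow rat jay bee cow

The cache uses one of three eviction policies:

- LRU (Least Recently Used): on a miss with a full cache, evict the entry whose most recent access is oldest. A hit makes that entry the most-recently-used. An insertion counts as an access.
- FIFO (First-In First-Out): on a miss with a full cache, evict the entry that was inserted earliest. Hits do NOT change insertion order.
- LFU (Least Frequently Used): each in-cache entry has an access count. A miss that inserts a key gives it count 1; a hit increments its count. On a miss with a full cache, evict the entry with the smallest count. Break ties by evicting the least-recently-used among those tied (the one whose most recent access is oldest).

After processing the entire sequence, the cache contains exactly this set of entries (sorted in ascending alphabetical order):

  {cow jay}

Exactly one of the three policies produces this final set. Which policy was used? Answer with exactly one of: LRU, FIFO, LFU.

Answer: LFU

Derivation:
Simulating under each policy and comparing final sets:
  LRU: final set = {bee cow} -> differs
  FIFO: final set = {bee cow} -> differs
  LFU: final set = {cow jay} -> MATCHES target
Only LFU produces the target set.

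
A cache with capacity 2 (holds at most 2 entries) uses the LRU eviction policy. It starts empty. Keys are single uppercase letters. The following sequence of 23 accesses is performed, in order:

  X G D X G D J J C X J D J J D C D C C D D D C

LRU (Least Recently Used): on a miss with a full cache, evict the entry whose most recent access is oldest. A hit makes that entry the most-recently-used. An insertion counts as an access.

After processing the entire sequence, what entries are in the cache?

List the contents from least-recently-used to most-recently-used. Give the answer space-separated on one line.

Answer: D C

Derivation:
LRU simulation (capacity=2):
  1. access X: MISS. Cache (LRU->MRU): [X]
  2. access G: MISS. Cache (LRU->MRU): [X G]
  3. access D: MISS, evict X. Cache (LRU->MRU): [G D]
  4. access X: MISS, evict G. Cache (LRU->MRU): [D X]
  5. access G: MISS, evict D. Cache (LRU->MRU): [X G]
  6. access D: MISS, evict X. Cache (LRU->MRU): [G D]
  7. access J: MISS, evict G. Cache (LRU->MRU): [D J]
  8. access J: HIT. Cache (LRU->MRU): [D J]
  9. access C: MISS, evict D. Cache (LRU->MRU): [J C]
  10. access X: MISS, evict J. Cache (LRU->MRU): [C X]
  11. access J: MISS, evict C. Cache (LRU->MRU): [X J]
  12. access D: MISS, evict X. Cache (LRU->MRU): [J D]
  13. access J: HIT. Cache (LRU->MRU): [D J]
  14. access J: HIT. Cache (LRU->MRU): [D J]
  15. access D: HIT. Cache (LRU->MRU): [J D]
  16. access C: MISS, evict J. Cache (LRU->MRU): [D C]
  17. access D: HIT. Cache (LRU->MRU): [C D]
  18. access C: HIT. Cache (LRU->MRU): [D C]
  19. access C: HIT. Cache (LRU->MRU): [D C]
  20. access D: HIT. Cache (LRU->MRU): [C D]
  21. access D: HIT. Cache (LRU->MRU): [C D]
  22. access D: HIT. Cache (LRU->MRU): [C D]
  23. access C: HIT. Cache (LRU->MRU): [D C]
Total: 11 hits, 12 misses, 10 evictions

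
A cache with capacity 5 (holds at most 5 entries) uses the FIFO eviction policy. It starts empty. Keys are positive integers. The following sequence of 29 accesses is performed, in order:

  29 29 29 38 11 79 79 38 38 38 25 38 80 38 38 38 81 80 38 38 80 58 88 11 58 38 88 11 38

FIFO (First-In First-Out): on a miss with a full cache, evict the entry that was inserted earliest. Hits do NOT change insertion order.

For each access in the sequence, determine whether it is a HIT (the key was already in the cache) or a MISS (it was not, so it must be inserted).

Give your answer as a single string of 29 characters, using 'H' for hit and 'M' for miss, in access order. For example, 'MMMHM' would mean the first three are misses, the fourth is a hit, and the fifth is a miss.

Answer: MHHMMMHHHHMHMHHHMHMHHMMMHHHHH

Derivation:
FIFO simulation (capacity=5):
  1. access 29: MISS. Cache (old->new): [29]
  2. access 29: HIT. Cache (old->new): [29]
  3. access 29: HIT. Cache (old->new): [29]
  4. access 38: MISS. Cache (old->new): [29 38]
  5. access 11: MISS. Cache (old->new): [29 38 11]
  6. access 79: MISS. Cache (old->new): [29 38 11 79]
  7. access 79: HIT. Cache (old->new): [29 38 11 79]
  8. access 38: HIT. Cache (old->new): [29 38 11 79]
  9. access 38: HIT. Cache (old->new): [29 38 11 79]
  10. access 38: HIT. Cache (old->new): [29 38 11 79]
  11. access 25: MISS. Cache (old->new): [29 38 11 79 25]
  12. access 38: HIT. Cache (old->new): [29 38 11 79 25]
  13. access 80: MISS, evict 29. Cache (old->new): [38 11 79 25 80]
  14. access 38: HIT. Cache (old->new): [38 11 79 25 80]
  15. access 38: HIT. Cache (old->new): [38 11 79 25 80]
  16. access 38: HIT. Cache (old->new): [38 11 79 25 80]
  17. access 81: MISS, evict 38. Cache (old->new): [11 79 25 80 81]
  18. access 80: HIT. Cache (old->new): [11 79 25 80 81]
  19. access 38: MISS, evict 11. Cache (old->new): [79 25 80 81 38]
  20. access 38: HIT. Cache (old->new): [79 25 80 81 38]
  21. access 80: HIT. Cache (old->new): [79 25 80 81 38]
  22. access 58: MISS, evict 79. Cache (old->new): [25 80 81 38 58]
  23. access 88: MISS, evict 25. Cache (old->new): [80 81 38 58 88]
  24. access 11: MISS, evict 80. Cache (old->new): [81 38 58 88 11]
  25. access 58: HIT. Cache (old->new): [81 38 58 88 11]
  26. access 38: HIT. Cache (old->new): [81 38 58 88 11]
  27. access 88: HIT. Cache (old->new): [81 38 58 88 11]
  28. access 11: HIT. Cache (old->new): [81 38 58 88 11]
  29. access 38: HIT. Cache (old->new): [81 38 58 88 11]
Total: 18 hits, 11 misses, 6 evictions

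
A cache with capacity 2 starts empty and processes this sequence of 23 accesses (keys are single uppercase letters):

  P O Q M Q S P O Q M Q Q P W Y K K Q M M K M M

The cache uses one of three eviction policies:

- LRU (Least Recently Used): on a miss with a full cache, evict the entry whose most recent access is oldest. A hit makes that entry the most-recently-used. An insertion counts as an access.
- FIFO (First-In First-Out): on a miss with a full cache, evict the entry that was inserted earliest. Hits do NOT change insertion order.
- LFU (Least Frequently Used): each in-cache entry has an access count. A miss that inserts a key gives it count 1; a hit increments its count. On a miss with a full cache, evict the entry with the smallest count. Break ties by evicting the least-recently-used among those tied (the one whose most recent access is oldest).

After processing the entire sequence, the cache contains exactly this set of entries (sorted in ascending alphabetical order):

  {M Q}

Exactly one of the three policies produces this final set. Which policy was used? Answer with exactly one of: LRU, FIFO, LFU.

Simulating under each policy and comparing final sets:
  LRU: final set = {K M} -> differs
  FIFO: final set = {K M} -> differs
  LFU: final set = {M Q} -> MATCHES target
Only LFU produces the target set.

Answer: LFU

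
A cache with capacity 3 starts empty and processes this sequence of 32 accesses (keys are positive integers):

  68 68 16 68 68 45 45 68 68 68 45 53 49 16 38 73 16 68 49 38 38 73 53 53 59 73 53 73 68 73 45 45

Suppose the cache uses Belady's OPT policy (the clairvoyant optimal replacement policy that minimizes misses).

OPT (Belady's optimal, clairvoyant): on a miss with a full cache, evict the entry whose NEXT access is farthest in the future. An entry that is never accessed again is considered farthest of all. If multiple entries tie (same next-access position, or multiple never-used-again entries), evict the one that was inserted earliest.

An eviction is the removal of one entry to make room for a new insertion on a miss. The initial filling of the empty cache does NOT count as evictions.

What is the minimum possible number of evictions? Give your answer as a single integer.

OPT (Belady) simulation (capacity=3):
  1. access 68: MISS. Cache: [68]
  2. access 68: HIT. Next use of 68: step 4. Cache: [68]
  3. access 16: MISS. Cache: [68 16]
  4. access 68: HIT. Next use of 68: step 5. Cache: [68 16]
  5. access 68: HIT. Next use of 68: step 8. Cache: [68 16]
  6. access 45: MISS. Cache: [68 16 45]
  7. access 45: HIT. Next use of 45: step 11. Cache: [68 16 45]
  8. access 68: HIT. Next use of 68: step 9. Cache: [68 16 45]
  9. access 68: HIT. Next use of 68: step 10. Cache: [68 16 45]
  10. access 68: HIT. Next use of 68: step 18. Cache: [68 16 45]
  11. access 45: HIT. Next use of 45: step 31. Cache: [68 16 45]
  12. access 53: MISS, evict 45 (next use: step 31). Cache: [68 16 53]
  13. access 49: MISS, evict 53 (next use: step 23). Cache: [68 16 49]
  14. access 16: HIT. Next use of 16: step 17. Cache: [68 16 49]
  15. access 38: MISS, evict 49 (next use: step 19). Cache: [68 16 38]
  16. access 73: MISS, evict 38 (next use: step 20). Cache: [68 16 73]
  17. access 16: HIT. Next use of 16: never. Cache: [68 16 73]
  18. access 68: HIT. Next use of 68: step 29. Cache: [68 16 73]
  19. access 49: MISS, evict 16 (next use: never). Cache: [68 73 49]
  20. access 38: MISS, evict 49 (next use: never). Cache: [68 73 38]
  21. access 38: HIT. Next use of 38: never. Cache: [68 73 38]
  22. access 73: HIT. Next use of 73: step 26. Cache: [68 73 38]
  23. access 53: MISS, evict 38 (next use: never). Cache: [68 73 53]
  24. access 53: HIT. Next use of 53: step 27. Cache: [68 73 53]
  25. access 59: MISS, evict 68 (next use: step 29). Cache: [73 53 59]
  26. access 73: HIT. Next use of 73: step 28. Cache: [73 53 59]
  27. access 53: HIT. Next use of 53: never. Cache: [73 53 59]
  28. access 73: HIT. Next use of 73: step 30. Cache: [73 53 59]
  29. access 68: MISS, evict 53 (next use: never). Cache: [73 59 68]
  30. access 73: HIT. Next use of 73: never. Cache: [73 59 68]
  31. access 45: MISS, evict 73 (next use: never). Cache: [59 68 45]
  32. access 45: HIT. Next use of 45: never. Cache: [59 68 45]
Total: 19 hits, 13 misses, 10 evictions

Answer: 10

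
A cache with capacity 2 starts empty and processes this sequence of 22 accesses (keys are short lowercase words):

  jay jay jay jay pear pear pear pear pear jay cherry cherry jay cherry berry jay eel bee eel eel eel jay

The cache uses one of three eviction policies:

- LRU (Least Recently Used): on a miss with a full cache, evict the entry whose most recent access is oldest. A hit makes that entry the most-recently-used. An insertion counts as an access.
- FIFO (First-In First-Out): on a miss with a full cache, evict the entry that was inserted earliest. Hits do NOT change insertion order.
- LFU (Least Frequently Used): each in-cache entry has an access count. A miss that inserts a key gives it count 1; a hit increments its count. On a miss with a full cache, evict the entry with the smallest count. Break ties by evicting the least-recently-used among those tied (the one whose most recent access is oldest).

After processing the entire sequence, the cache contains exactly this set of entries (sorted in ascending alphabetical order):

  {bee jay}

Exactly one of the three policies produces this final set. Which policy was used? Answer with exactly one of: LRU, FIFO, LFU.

Simulating under each policy and comparing final sets:
  LRU: final set = {eel jay} -> differs
  FIFO: final set = {bee jay} -> MATCHES target
  LFU: final set = {eel jay} -> differs
Only FIFO produces the target set.

Answer: FIFO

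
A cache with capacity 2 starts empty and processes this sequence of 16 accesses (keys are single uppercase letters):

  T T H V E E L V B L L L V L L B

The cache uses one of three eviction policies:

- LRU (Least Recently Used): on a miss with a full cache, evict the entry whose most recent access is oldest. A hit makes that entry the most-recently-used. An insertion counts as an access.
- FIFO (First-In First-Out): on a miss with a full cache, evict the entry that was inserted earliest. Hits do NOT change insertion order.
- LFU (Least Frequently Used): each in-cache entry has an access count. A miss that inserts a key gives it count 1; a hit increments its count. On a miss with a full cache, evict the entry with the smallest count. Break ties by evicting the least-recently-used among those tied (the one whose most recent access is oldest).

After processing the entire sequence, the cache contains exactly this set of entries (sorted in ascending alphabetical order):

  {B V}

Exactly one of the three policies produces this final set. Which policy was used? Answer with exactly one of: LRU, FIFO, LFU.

Simulating under each policy and comparing final sets:
  LRU: final set = {B L} -> differs
  FIFO: final set = {B V} -> MATCHES target
  LFU: final set = {B L} -> differs
Only FIFO produces the target set.

Answer: FIFO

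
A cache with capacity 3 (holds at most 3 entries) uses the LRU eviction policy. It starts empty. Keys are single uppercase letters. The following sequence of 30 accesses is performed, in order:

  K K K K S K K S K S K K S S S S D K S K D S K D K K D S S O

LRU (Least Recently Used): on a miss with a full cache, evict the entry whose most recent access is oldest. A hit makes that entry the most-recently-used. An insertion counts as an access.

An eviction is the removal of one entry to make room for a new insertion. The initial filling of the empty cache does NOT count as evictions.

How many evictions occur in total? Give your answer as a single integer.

Answer: 1

Derivation:
LRU simulation (capacity=3):
  1. access K: MISS. Cache (LRU->MRU): [K]
  2. access K: HIT. Cache (LRU->MRU): [K]
  3. access K: HIT. Cache (LRU->MRU): [K]
  4. access K: HIT. Cache (LRU->MRU): [K]
  5. access S: MISS. Cache (LRU->MRU): [K S]
  6. access K: HIT. Cache (LRU->MRU): [S K]
  7. access K: HIT. Cache (LRU->MRU): [S K]
  8. access S: HIT. Cache (LRU->MRU): [K S]
  9. access K: HIT. Cache (LRU->MRU): [S K]
  10. access S: HIT. Cache (LRU->MRU): [K S]
  11. access K: HIT. Cache (LRU->MRU): [S K]
  12. access K: HIT. Cache (LRU->MRU): [S K]
  13. access S: HIT. Cache (LRU->MRU): [K S]
  14. access S: HIT. Cache (LRU->MRU): [K S]
  15. access S: HIT. Cache (LRU->MRU): [K S]
  16. access S: HIT. Cache (LRU->MRU): [K S]
  17. access D: MISS. Cache (LRU->MRU): [K S D]
  18. access K: HIT. Cache (LRU->MRU): [S D K]
  19. access S: HIT. Cache (LRU->MRU): [D K S]
  20. access K: HIT. Cache (LRU->MRU): [D S K]
  21. access D: HIT. Cache (LRU->MRU): [S K D]
  22. access S: HIT. Cache (LRU->MRU): [K D S]
  23. access K: HIT. Cache (LRU->MRU): [D S K]
  24. access D: HIT. Cache (LRU->MRU): [S K D]
  25. access K: HIT. Cache (LRU->MRU): [S D K]
  26. access K: HIT. Cache (LRU->MRU): [S D K]
  27. access D: HIT. Cache (LRU->MRU): [S K D]
  28. access S: HIT. Cache (LRU->MRU): [K D S]
  29. access S: HIT. Cache (LRU->MRU): [K D S]
  30. access O: MISS, evict K. Cache (LRU->MRU): [D S O]
Total: 26 hits, 4 misses, 1 evictions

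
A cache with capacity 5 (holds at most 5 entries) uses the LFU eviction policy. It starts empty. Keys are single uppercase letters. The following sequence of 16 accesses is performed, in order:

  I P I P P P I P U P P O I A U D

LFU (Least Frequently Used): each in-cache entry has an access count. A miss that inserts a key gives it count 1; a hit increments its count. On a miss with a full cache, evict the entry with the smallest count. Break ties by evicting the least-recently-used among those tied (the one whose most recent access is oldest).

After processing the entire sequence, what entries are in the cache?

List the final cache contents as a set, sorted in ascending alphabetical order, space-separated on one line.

Answer: A D I P U

Derivation:
LFU simulation (capacity=5):
  1. access I: MISS. Cache: [I(c=1)]
  2. access P: MISS. Cache: [I(c=1) P(c=1)]
  3. access I: HIT, count now 2. Cache: [P(c=1) I(c=2)]
  4. access P: HIT, count now 2. Cache: [I(c=2) P(c=2)]
  5. access P: HIT, count now 3. Cache: [I(c=2) P(c=3)]
  6. access P: HIT, count now 4. Cache: [I(c=2) P(c=4)]
  7. access I: HIT, count now 3. Cache: [I(c=3) P(c=4)]
  8. access P: HIT, count now 5. Cache: [I(c=3) P(c=5)]
  9. access U: MISS. Cache: [U(c=1) I(c=3) P(c=5)]
  10. access P: HIT, count now 6. Cache: [U(c=1) I(c=3) P(c=6)]
  11. access P: HIT, count now 7. Cache: [U(c=1) I(c=3) P(c=7)]
  12. access O: MISS. Cache: [U(c=1) O(c=1) I(c=3) P(c=7)]
  13. access I: HIT, count now 4. Cache: [U(c=1) O(c=1) I(c=4) P(c=7)]
  14. access A: MISS. Cache: [U(c=1) O(c=1) A(c=1) I(c=4) P(c=7)]
  15. access U: HIT, count now 2. Cache: [O(c=1) A(c=1) U(c=2) I(c=4) P(c=7)]
  16. access D: MISS, evict O(c=1). Cache: [A(c=1) D(c=1) U(c=2) I(c=4) P(c=7)]
Total: 10 hits, 6 misses, 1 evictions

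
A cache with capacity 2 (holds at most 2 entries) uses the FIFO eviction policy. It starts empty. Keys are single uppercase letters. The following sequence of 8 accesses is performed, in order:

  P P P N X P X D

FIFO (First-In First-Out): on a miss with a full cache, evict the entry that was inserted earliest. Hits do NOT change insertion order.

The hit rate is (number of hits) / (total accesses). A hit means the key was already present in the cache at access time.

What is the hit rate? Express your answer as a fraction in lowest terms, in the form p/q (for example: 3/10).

Answer: 3/8

Derivation:
FIFO simulation (capacity=2):
  1. access P: MISS. Cache (old->new): [P]
  2. access P: HIT. Cache (old->new): [P]
  3. access P: HIT. Cache (old->new): [P]
  4. access N: MISS. Cache (old->new): [P N]
  5. access X: MISS, evict P. Cache (old->new): [N X]
  6. access P: MISS, evict N. Cache (old->new): [X P]
  7. access X: HIT. Cache (old->new): [X P]
  8. access D: MISS, evict X. Cache (old->new): [P D]
Total: 3 hits, 5 misses, 3 evictions

Hit rate = 3/8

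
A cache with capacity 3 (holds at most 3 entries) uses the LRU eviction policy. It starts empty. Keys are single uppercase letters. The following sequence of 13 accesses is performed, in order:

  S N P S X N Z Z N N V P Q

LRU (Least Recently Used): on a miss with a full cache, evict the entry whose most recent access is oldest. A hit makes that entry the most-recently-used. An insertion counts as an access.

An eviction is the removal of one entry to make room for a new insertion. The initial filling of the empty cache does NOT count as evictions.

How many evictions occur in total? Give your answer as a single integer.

Answer: 6

Derivation:
LRU simulation (capacity=3):
  1. access S: MISS. Cache (LRU->MRU): [S]
  2. access N: MISS. Cache (LRU->MRU): [S N]
  3. access P: MISS. Cache (LRU->MRU): [S N P]
  4. access S: HIT. Cache (LRU->MRU): [N P S]
  5. access X: MISS, evict N. Cache (LRU->MRU): [P S X]
  6. access N: MISS, evict P. Cache (LRU->MRU): [S X N]
  7. access Z: MISS, evict S. Cache (LRU->MRU): [X N Z]
  8. access Z: HIT. Cache (LRU->MRU): [X N Z]
  9. access N: HIT. Cache (LRU->MRU): [X Z N]
  10. access N: HIT. Cache (LRU->MRU): [X Z N]
  11. access V: MISS, evict X. Cache (LRU->MRU): [Z N V]
  12. access P: MISS, evict Z. Cache (LRU->MRU): [N V P]
  13. access Q: MISS, evict N. Cache (LRU->MRU): [V P Q]
Total: 4 hits, 9 misses, 6 evictions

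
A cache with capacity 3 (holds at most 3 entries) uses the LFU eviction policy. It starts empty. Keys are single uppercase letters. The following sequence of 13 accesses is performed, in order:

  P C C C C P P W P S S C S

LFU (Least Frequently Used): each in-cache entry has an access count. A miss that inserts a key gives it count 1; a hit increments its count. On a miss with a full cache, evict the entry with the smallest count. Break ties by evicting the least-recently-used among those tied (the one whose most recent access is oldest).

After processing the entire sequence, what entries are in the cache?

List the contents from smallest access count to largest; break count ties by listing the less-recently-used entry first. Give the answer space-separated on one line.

Answer: S P C

Derivation:
LFU simulation (capacity=3):
  1. access P: MISS. Cache: [P(c=1)]
  2. access C: MISS. Cache: [P(c=1) C(c=1)]
  3. access C: HIT, count now 2. Cache: [P(c=1) C(c=2)]
  4. access C: HIT, count now 3. Cache: [P(c=1) C(c=3)]
  5. access C: HIT, count now 4. Cache: [P(c=1) C(c=4)]
  6. access P: HIT, count now 2. Cache: [P(c=2) C(c=4)]
  7. access P: HIT, count now 3. Cache: [P(c=3) C(c=4)]
  8. access W: MISS. Cache: [W(c=1) P(c=3) C(c=4)]
  9. access P: HIT, count now 4. Cache: [W(c=1) C(c=4) P(c=4)]
  10. access S: MISS, evict W(c=1). Cache: [S(c=1) C(c=4) P(c=4)]
  11. access S: HIT, count now 2. Cache: [S(c=2) C(c=4) P(c=4)]
  12. access C: HIT, count now 5. Cache: [S(c=2) P(c=4) C(c=5)]
  13. access S: HIT, count now 3. Cache: [S(c=3) P(c=4) C(c=5)]
Total: 9 hits, 4 misses, 1 evictions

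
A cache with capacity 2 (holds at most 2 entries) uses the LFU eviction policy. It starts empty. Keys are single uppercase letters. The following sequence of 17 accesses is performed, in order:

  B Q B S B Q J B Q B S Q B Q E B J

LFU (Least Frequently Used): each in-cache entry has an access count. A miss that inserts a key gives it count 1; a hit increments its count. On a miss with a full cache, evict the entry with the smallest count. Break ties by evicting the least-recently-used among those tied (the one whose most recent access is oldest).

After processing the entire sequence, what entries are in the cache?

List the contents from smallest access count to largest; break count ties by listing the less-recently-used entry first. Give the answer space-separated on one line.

Answer: J B

Derivation:
LFU simulation (capacity=2):
  1. access B: MISS. Cache: [B(c=1)]
  2. access Q: MISS. Cache: [B(c=1) Q(c=1)]
  3. access B: HIT, count now 2. Cache: [Q(c=1) B(c=2)]
  4. access S: MISS, evict Q(c=1). Cache: [S(c=1) B(c=2)]
  5. access B: HIT, count now 3. Cache: [S(c=1) B(c=3)]
  6. access Q: MISS, evict S(c=1). Cache: [Q(c=1) B(c=3)]
  7. access J: MISS, evict Q(c=1). Cache: [J(c=1) B(c=3)]
  8. access B: HIT, count now 4. Cache: [J(c=1) B(c=4)]
  9. access Q: MISS, evict J(c=1). Cache: [Q(c=1) B(c=4)]
  10. access B: HIT, count now 5. Cache: [Q(c=1) B(c=5)]
  11. access S: MISS, evict Q(c=1). Cache: [S(c=1) B(c=5)]
  12. access Q: MISS, evict S(c=1). Cache: [Q(c=1) B(c=5)]
  13. access B: HIT, count now 6. Cache: [Q(c=1) B(c=6)]
  14. access Q: HIT, count now 2. Cache: [Q(c=2) B(c=6)]
  15. access E: MISS, evict Q(c=2). Cache: [E(c=1) B(c=6)]
  16. access B: HIT, count now 7. Cache: [E(c=1) B(c=7)]
  17. access J: MISS, evict E(c=1). Cache: [J(c=1) B(c=7)]
Total: 7 hits, 10 misses, 8 evictions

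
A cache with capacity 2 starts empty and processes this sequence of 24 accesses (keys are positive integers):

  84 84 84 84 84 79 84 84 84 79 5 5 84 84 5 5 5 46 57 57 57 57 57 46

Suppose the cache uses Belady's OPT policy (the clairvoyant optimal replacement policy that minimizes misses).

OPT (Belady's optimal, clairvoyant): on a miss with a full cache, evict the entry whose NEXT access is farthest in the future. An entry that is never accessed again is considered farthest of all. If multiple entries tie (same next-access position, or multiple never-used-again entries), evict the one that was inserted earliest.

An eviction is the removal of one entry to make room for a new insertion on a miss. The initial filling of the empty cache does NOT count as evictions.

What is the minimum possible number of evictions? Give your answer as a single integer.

Answer: 3

Derivation:
OPT (Belady) simulation (capacity=2):
  1. access 84: MISS. Cache: [84]
  2. access 84: HIT. Next use of 84: step 3. Cache: [84]
  3. access 84: HIT. Next use of 84: step 4. Cache: [84]
  4. access 84: HIT. Next use of 84: step 5. Cache: [84]
  5. access 84: HIT. Next use of 84: step 7. Cache: [84]
  6. access 79: MISS. Cache: [84 79]
  7. access 84: HIT. Next use of 84: step 8. Cache: [84 79]
  8. access 84: HIT. Next use of 84: step 9. Cache: [84 79]
  9. access 84: HIT. Next use of 84: step 13. Cache: [84 79]
  10. access 79: HIT. Next use of 79: never. Cache: [84 79]
  11. access 5: MISS, evict 79 (next use: never). Cache: [84 5]
  12. access 5: HIT. Next use of 5: step 15. Cache: [84 5]
  13. access 84: HIT. Next use of 84: step 14. Cache: [84 5]
  14. access 84: HIT. Next use of 84: never. Cache: [84 5]
  15. access 5: HIT. Next use of 5: step 16. Cache: [84 5]
  16. access 5: HIT. Next use of 5: step 17. Cache: [84 5]
  17. access 5: HIT. Next use of 5: never. Cache: [84 5]
  18. access 46: MISS, evict 84 (next use: never). Cache: [5 46]
  19. access 57: MISS, evict 5 (next use: never). Cache: [46 57]
  20. access 57: HIT. Next use of 57: step 21. Cache: [46 57]
  21. access 57: HIT. Next use of 57: step 22. Cache: [46 57]
  22. access 57: HIT. Next use of 57: step 23. Cache: [46 57]
  23. access 57: HIT. Next use of 57: never. Cache: [46 57]
  24. access 46: HIT. Next use of 46: never. Cache: [46 57]
Total: 19 hits, 5 misses, 3 evictions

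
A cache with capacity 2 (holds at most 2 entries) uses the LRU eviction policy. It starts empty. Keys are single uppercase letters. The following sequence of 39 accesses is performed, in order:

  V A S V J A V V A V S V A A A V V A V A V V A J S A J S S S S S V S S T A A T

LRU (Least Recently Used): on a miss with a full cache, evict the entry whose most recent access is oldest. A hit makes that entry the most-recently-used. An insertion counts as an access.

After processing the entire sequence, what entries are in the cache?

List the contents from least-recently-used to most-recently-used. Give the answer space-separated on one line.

LRU simulation (capacity=2):
  1. access V: MISS. Cache (LRU->MRU): [V]
  2. access A: MISS. Cache (LRU->MRU): [V A]
  3. access S: MISS, evict V. Cache (LRU->MRU): [A S]
  4. access V: MISS, evict A. Cache (LRU->MRU): [S V]
  5. access J: MISS, evict S. Cache (LRU->MRU): [V J]
  6. access A: MISS, evict V. Cache (LRU->MRU): [J A]
  7. access V: MISS, evict J. Cache (LRU->MRU): [A V]
  8. access V: HIT. Cache (LRU->MRU): [A V]
  9. access A: HIT. Cache (LRU->MRU): [V A]
  10. access V: HIT. Cache (LRU->MRU): [A V]
  11. access S: MISS, evict A. Cache (LRU->MRU): [V S]
  12. access V: HIT. Cache (LRU->MRU): [S V]
  13. access A: MISS, evict S. Cache (LRU->MRU): [V A]
  14. access A: HIT. Cache (LRU->MRU): [V A]
  15. access A: HIT. Cache (LRU->MRU): [V A]
  16. access V: HIT. Cache (LRU->MRU): [A V]
  17. access V: HIT. Cache (LRU->MRU): [A V]
  18. access A: HIT. Cache (LRU->MRU): [V A]
  19. access V: HIT. Cache (LRU->MRU): [A V]
  20. access A: HIT. Cache (LRU->MRU): [V A]
  21. access V: HIT. Cache (LRU->MRU): [A V]
  22. access V: HIT. Cache (LRU->MRU): [A V]
  23. access A: HIT. Cache (LRU->MRU): [V A]
  24. access J: MISS, evict V. Cache (LRU->MRU): [A J]
  25. access S: MISS, evict A. Cache (LRU->MRU): [J S]
  26. access A: MISS, evict J. Cache (LRU->MRU): [S A]
  27. access J: MISS, evict S. Cache (LRU->MRU): [A J]
  28. access S: MISS, evict A. Cache (LRU->MRU): [J S]
  29. access S: HIT. Cache (LRU->MRU): [J S]
  30. access S: HIT. Cache (LRU->MRU): [J S]
  31. access S: HIT. Cache (LRU->MRU): [J S]
  32. access S: HIT. Cache (LRU->MRU): [J S]
  33. access V: MISS, evict J. Cache (LRU->MRU): [S V]
  34. access S: HIT. Cache (LRU->MRU): [V S]
  35. access S: HIT. Cache (LRU->MRU): [V S]
  36. access T: MISS, evict V. Cache (LRU->MRU): [S T]
  37. access A: MISS, evict S. Cache (LRU->MRU): [T A]
  38. access A: HIT. Cache (LRU->MRU): [T A]
  39. access T: HIT. Cache (LRU->MRU): [A T]
Total: 22 hits, 17 misses, 15 evictions

Answer: A T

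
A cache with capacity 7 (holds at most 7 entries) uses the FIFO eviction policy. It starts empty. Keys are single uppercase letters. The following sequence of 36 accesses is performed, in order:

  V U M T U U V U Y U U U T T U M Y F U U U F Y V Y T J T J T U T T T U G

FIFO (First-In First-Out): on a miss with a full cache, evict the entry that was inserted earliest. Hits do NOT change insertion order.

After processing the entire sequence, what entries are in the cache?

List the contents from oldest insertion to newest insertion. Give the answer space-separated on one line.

FIFO simulation (capacity=7):
  1. access V: MISS. Cache (old->new): [V]
  2. access U: MISS. Cache (old->new): [V U]
  3. access M: MISS. Cache (old->new): [V U M]
  4. access T: MISS. Cache (old->new): [V U M T]
  5. access U: HIT. Cache (old->new): [V U M T]
  6. access U: HIT. Cache (old->new): [V U M T]
  7. access V: HIT. Cache (old->new): [V U M T]
  8. access U: HIT. Cache (old->new): [V U M T]
  9. access Y: MISS. Cache (old->new): [V U M T Y]
  10. access U: HIT. Cache (old->new): [V U M T Y]
  11. access U: HIT. Cache (old->new): [V U M T Y]
  12. access U: HIT. Cache (old->new): [V U M T Y]
  13. access T: HIT. Cache (old->new): [V U M T Y]
  14. access T: HIT. Cache (old->new): [V U M T Y]
  15. access U: HIT. Cache (old->new): [V U M T Y]
  16. access M: HIT. Cache (old->new): [V U M T Y]
  17. access Y: HIT. Cache (old->new): [V U M T Y]
  18. access F: MISS. Cache (old->new): [V U M T Y F]
  19. access U: HIT. Cache (old->new): [V U M T Y F]
  20. access U: HIT. Cache (old->new): [V U M T Y F]
  21. access U: HIT. Cache (old->new): [V U M T Y F]
  22. access F: HIT. Cache (old->new): [V U M T Y F]
  23. access Y: HIT. Cache (old->new): [V U M T Y F]
  24. access V: HIT. Cache (old->new): [V U M T Y F]
  25. access Y: HIT. Cache (old->new): [V U M T Y F]
  26. access T: HIT. Cache (old->new): [V U M T Y F]
  27. access J: MISS. Cache (old->new): [V U M T Y F J]
  28. access T: HIT. Cache (old->new): [V U M T Y F J]
  29. access J: HIT. Cache (old->new): [V U M T Y F J]
  30. access T: HIT. Cache (old->new): [V U M T Y F J]
  31. access U: HIT. Cache (old->new): [V U M T Y F J]
  32. access T: HIT. Cache (old->new): [V U M T Y F J]
  33. access T: HIT. Cache (old->new): [V U M T Y F J]
  34. access T: HIT. Cache (old->new): [V U M T Y F J]
  35. access U: HIT. Cache (old->new): [V U M T Y F J]
  36. access G: MISS, evict V. Cache (old->new): [U M T Y F J G]
Total: 28 hits, 8 misses, 1 evictions

Answer: U M T Y F J G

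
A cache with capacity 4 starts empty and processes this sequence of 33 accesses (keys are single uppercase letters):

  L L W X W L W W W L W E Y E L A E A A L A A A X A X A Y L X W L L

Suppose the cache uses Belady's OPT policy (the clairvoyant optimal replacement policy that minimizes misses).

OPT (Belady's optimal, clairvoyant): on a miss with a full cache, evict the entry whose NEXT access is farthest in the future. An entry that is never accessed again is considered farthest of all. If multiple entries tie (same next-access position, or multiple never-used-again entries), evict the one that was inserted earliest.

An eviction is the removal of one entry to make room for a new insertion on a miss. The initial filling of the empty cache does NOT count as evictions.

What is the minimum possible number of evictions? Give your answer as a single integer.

OPT (Belady) simulation (capacity=4):
  1. access L: MISS. Cache: [L]
  2. access L: HIT. Next use of L: step 6. Cache: [L]
  3. access W: MISS. Cache: [L W]
  4. access X: MISS. Cache: [L W X]
  5. access W: HIT. Next use of W: step 7. Cache: [L W X]
  6. access L: HIT. Next use of L: step 10. Cache: [L W X]
  7. access W: HIT. Next use of W: step 8. Cache: [L W X]
  8. access W: HIT. Next use of W: step 9. Cache: [L W X]
  9. access W: HIT. Next use of W: step 11. Cache: [L W X]
  10. access L: HIT. Next use of L: step 15. Cache: [L W X]
  11. access W: HIT. Next use of W: step 31. Cache: [L W X]
  12. access E: MISS. Cache: [L W X E]
  13. access Y: MISS, evict W (next use: step 31). Cache: [L X E Y]
  14. access E: HIT. Next use of E: step 17. Cache: [L X E Y]
  15. access L: HIT. Next use of L: step 20. Cache: [L X E Y]
  16. access A: MISS, evict Y (next use: step 28). Cache: [L X E A]
  17. access E: HIT. Next use of E: never. Cache: [L X E A]
  18. access A: HIT. Next use of A: step 19. Cache: [L X E A]
  19. access A: HIT. Next use of A: step 21. Cache: [L X E A]
  20. access L: HIT. Next use of L: step 29. Cache: [L X E A]
  21. access A: HIT. Next use of A: step 22. Cache: [L X E A]
  22. access A: HIT. Next use of A: step 23. Cache: [L X E A]
  23. access A: HIT. Next use of A: step 25. Cache: [L X E A]
  24. access X: HIT. Next use of X: step 26. Cache: [L X E A]
  25. access A: HIT. Next use of A: step 27. Cache: [L X E A]
  26. access X: HIT. Next use of X: step 30. Cache: [L X E A]
  27. access A: HIT. Next use of A: never. Cache: [L X E A]
  28. access Y: MISS, evict E (next use: never). Cache: [L X A Y]
  29. access L: HIT. Next use of L: step 32. Cache: [L X A Y]
  30. access X: HIT. Next use of X: never. Cache: [L X A Y]
  31. access W: MISS, evict X (next use: never). Cache: [L A Y W]
  32. access L: HIT. Next use of L: step 33. Cache: [L A Y W]
  33. access L: HIT. Next use of L: never. Cache: [L A Y W]
Total: 25 hits, 8 misses, 4 evictions

Answer: 4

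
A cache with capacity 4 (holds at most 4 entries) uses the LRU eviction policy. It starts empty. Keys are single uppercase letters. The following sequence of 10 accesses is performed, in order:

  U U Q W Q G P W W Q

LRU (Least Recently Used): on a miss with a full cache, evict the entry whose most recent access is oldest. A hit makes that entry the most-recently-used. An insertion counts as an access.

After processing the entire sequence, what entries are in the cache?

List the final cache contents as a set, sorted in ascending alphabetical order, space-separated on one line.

Answer: G P Q W

Derivation:
LRU simulation (capacity=4):
  1. access U: MISS. Cache (LRU->MRU): [U]
  2. access U: HIT. Cache (LRU->MRU): [U]
  3. access Q: MISS. Cache (LRU->MRU): [U Q]
  4. access W: MISS. Cache (LRU->MRU): [U Q W]
  5. access Q: HIT. Cache (LRU->MRU): [U W Q]
  6. access G: MISS. Cache (LRU->MRU): [U W Q G]
  7. access P: MISS, evict U. Cache (LRU->MRU): [W Q G P]
  8. access W: HIT. Cache (LRU->MRU): [Q G P W]
  9. access W: HIT. Cache (LRU->MRU): [Q G P W]
  10. access Q: HIT. Cache (LRU->MRU): [G P W Q]
Total: 5 hits, 5 misses, 1 evictions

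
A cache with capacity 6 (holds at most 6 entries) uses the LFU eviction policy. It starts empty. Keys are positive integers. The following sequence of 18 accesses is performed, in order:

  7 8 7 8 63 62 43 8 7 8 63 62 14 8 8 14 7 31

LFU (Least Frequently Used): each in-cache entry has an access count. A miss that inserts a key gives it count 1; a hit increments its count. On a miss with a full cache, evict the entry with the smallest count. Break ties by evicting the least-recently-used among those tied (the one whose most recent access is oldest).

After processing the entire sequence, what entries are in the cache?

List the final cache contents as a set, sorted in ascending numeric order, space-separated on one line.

LFU simulation (capacity=6):
  1. access 7: MISS. Cache: [7(c=1)]
  2. access 8: MISS. Cache: [7(c=1) 8(c=1)]
  3. access 7: HIT, count now 2. Cache: [8(c=1) 7(c=2)]
  4. access 8: HIT, count now 2. Cache: [7(c=2) 8(c=2)]
  5. access 63: MISS. Cache: [63(c=1) 7(c=2) 8(c=2)]
  6. access 62: MISS. Cache: [63(c=1) 62(c=1) 7(c=2) 8(c=2)]
  7. access 43: MISS. Cache: [63(c=1) 62(c=1) 43(c=1) 7(c=2) 8(c=2)]
  8. access 8: HIT, count now 3. Cache: [63(c=1) 62(c=1) 43(c=1) 7(c=2) 8(c=3)]
  9. access 7: HIT, count now 3. Cache: [63(c=1) 62(c=1) 43(c=1) 8(c=3) 7(c=3)]
  10. access 8: HIT, count now 4. Cache: [63(c=1) 62(c=1) 43(c=1) 7(c=3) 8(c=4)]
  11. access 63: HIT, count now 2. Cache: [62(c=1) 43(c=1) 63(c=2) 7(c=3) 8(c=4)]
  12. access 62: HIT, count now 2. Cache: [43(c=1) 63(c=2) 62(c=2) 7(c=3) 8(c=4)]
  13. access 14: MISS. Cache: [43(c=1) 14(c=1) 63(c=2) 62(c=2) 7(c=3) 8(c=4)]
  14. access 8: HIT, count now 5. Cache: [43(c=1) 14(c=1) 63(c=2) 62(c=2) 7(c=3) 8(c=5)]
  15. access 8: HIT, count now 6. Cache: [43(c=1) 14(c=1) 63(c=2) 62(c=2) 7(c=3) 8(c=6)]
  16. access 14: HIT, count now 2. Cache: [43(c=1) 63(c=2) 62(c=2) 14(c=2) 7(c=3) 8(c=6)]
  17. access 7: HIT, count now 4. Cache: [43(c=1) 63(c=2) 62(c=2) 14(c=2) 7(c=4) 8(c=6)]
  18. access 31: MISS, evict 43(c=1). Cache: [31(c=1) 63(c=2) 62(c=2) 14(c=2) 7(c=4) 8(c=6)]
Total: 11 hits, 7 misses, 1 evictions

Answer: 7 8 14 31 62 63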